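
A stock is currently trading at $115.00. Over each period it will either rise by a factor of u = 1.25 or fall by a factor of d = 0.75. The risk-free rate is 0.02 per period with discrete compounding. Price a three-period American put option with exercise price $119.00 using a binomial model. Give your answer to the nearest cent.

Risk-neutral probability p = (1 + 0.02 − 0.75)/(1.25 − 0.75) = 0.2700/0.5000 = 0.5400
Terminal stock prices: S_uuu = 224.6, S_uud = 134.8, S_udd = 80.86, S_ddd = 48.52
Terminal payoffs (K − S): max(-105.6, 0) = 0, max(-15.77, 0) = 0, max(38.14, 0) = 38.14, max(70.48, 0) = 70.48
Node uu (S = 179.7): continuation = 1/1.02·[0.5400·0.0000 + 0.4600·0.0000] = 0.0000; exercise value = 0.0000 ≤ continuation, so V_uu = 0.0000
Node ud (S = 107.8): continuation = 1/1.02·[0.5400·0.0000 + 0.4600·38.1406] = 17.2007; exercise value = 11.1875 ≤ continuation, so V_ud = 17.2007
Node dd (S = 64.69): continuation = 1/1.02·[0.5400·38.1406 + 0.4600·70.4844] = 51.9792; exercise value = 54.3125 > continuation, so V_dd = 54.3125 (exercise)
Node u (S = 143.8): continuation = 1/1.02·[0.5400·0.0000 + 0.4600·17.2007] = 7.7572; exercise value = 0.0000 ≤ continuation, so V_u = 7.7572
Node d (S = 86.25): continuation = 1/1.02·[0.5400·17.2007 + 0.4600·54.3125] = 33.6001; exercise value = 32.7500 ≤ continuation, so V_d = 33.6001
Node 0 (S = 115): continuation = 1/1.02·[0.5400·7.7572 + 0.4600·33.6001] = 19.2597; exercise value = 4.0000 ≤ continuation, so V_0 = 19.2597

$19.26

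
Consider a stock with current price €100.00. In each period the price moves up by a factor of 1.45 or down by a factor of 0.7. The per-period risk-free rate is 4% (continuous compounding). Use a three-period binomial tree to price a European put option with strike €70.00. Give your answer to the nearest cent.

€5.14

Risk-neutral probability p = (e^0.04 − 0.7)/(1.45 − 0.7) = 0.3408/0.7500 = 0.4544
Terminal stock prices: S_uuu = 304.9, S_uud = 147.2, S_udd = 71.05, S_ddd = 34.3
Terminal payoffs (K − S): max(-234.9, 0) = 0, max(-77.17, 0) = 0, max(-1.05, 0) = 0, max(35.7, 0) = 35.7
Node uu (S = 210.2): V_uu = e^(−0.04)·[0.4544·0.0000 + 0.5456·0.0000] = 0.0000
Node ud (S = 101.5): V_ud = e^(−0.04)·[0.4544·0.0000 + 0.5456·0.0000] = 0.0000
Node dd (S = 49): V_dd = e^(−0.04)·[0.4544·0.0000 + 0.5456·35.7000] = 18.7137
Node u (S = 145): V_u = e^(−0.04)·[0.4544·0.0000 + 0.5456·0.0000] = 0.0000
Node d (S = 70): V_d = e^(−0.04)·[0.4544·0.0000 + 0.5456·18.7137] = 9.8096
Node 0 (S = 100): V_0 = e^(−0.04)·[0.4544·0.0000 + 0.5456·9.8096] = 5.1421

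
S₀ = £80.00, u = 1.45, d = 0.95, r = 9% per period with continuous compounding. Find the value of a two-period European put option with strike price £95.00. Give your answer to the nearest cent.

£9.64

Risk-neutral probability p = (e^0.09 − 0.95)/(1.45 − 0.95) = 0.1442/0.5000 = 0.2883
Terminal stock prices: S_uu = 168.2, S_ud = 110.2, S_dd = 72.2
Terminal payoffs (K − S): max(-73.2, 0) = 0, max(-15.2, 0) = 0, max(22.8, 0) = 22.8
Node u (S = 116): V_u = e^(−0.09)·[0.2883·0.0000 + 0.7117·0.0000] = 0.0000
Node d (S = 76): V_d = e^(−0.09)·[0.2883·0.0000 + 0.7117·22.8000] = 14.8291
Node 0 (S = 80): V_0 = e^(−0.09)·[0.2883·0.0000 + 0.7117·14.8291] = 9.6449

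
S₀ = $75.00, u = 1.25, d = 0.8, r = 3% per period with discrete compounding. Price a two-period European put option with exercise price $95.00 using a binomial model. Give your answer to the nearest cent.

$20.01

Risk-neutral probability p = (1 + 0.03 − 0.8)/(1.25 − 0.8) = 0.2300/0.4500 = 0.5111
Terminal stock prices: S_uu = 117.2, S_ud = 75, S_dd = 48
Terminal payoffs (K − S): max(-22.19, 0) = 0, max(20, 0) = 20, max(47, 0) = 47
Node u (S = 93.75): V_u = 1/1.03·[0.5111·0.0000 + 0.4889·20.0000] = 9.4930
Node d (S = 60): V_d = 1/1.03·[0.5111·20.0000 + 0.4889·47.0000] = 32.2330
Node 0 (S = 75): V_0 = 1/1.03·[0.5111·9.4930 + 0.4889·32.2330] = 20.0100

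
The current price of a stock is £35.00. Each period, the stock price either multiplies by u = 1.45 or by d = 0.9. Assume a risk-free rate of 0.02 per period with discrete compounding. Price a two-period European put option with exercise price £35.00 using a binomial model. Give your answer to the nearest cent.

Risk-neutral probability p = (1 + 0.02 − 0.9)/(1.45 − 0.9) = 0.1200/0.5500 = 0.2182
Terminal stock prices: S_uu = 73.59, S_ud = 45.68, S_dd = 28.35
Terminal payoffs (K − S): max(-38.59, 0) = 0, max(-10.68, 0) = 0, max(6.65, 0) = 6.65
Node u (S = 50.75): V_u = 1/1.02·[0.2182·0.0000 + 0.7818·0.0000] = 0.0000
Node d (S = 31.5): V_d = 1/1.02·[0.2182·0.0000 + 0.7818·6.6500] = 5.0971
Node 0 (S = 35): V_0 = 1/1.02·[0.2182·0.0000 + 0.7818·5.0971] = 3.9069

£3.91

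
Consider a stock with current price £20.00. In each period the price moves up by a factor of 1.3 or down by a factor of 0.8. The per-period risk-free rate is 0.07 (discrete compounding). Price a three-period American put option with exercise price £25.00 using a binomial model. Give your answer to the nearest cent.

£5.00

Risk-neutral probability p = (1 + 0.07 − 0.8)/(1.3 − 0.8) = 0.2700/0.5000 = 0.5400
Terminal stock prices: S_uuu = 43.94, S_uud = 27.04, S_udd = 16.64, S_ddd = 10.24
Terminal payoffs (K − S): max(-18.94, 0) = 0, max(-2.04, 0) = 0, max(8.36, 0) = 8.36, max(14.76, 0) = 14.76
Node uu (S = 33.8): continuation = 1/1.07·[0.5400·0.0000 + 0.4600·0.0000] = 0.0000; exercise value = 0.0000 ≤ continuation, so V_uu = 0.0000
Node ud (S = 20.8): continuation = 1/1.07·[0.5400·0.0000 + 0.4600·8.3600] = 3.5940; exercise value = 4.2000 > continuation, so V_ud = 4.2000 (exercise)
Node dd (S = 12.8): continuation = 1/1.07·[0.5400·8.3600 + 0.4600·14.7600] = 10.5645; exercise value = 12.2000 > continuation, so V_dd = 12.2000 (exercise)
Node u (S = 26): continuation = 1/1.07·[0.5400·0.0000 + 0.4600·4.2000] = 1.8056; exercise value = 0.0000 ≤ continuation, so V_u = 1.8056
Node d (S = 16): continuation = 1/1.07·[0.5400·4.2000 + 0.4600·12.2000] = 7.3645; exercise value = 9.0000 > continuation, so V_d = 9.0000 (exercise)
Node 0 (S = 20): continuation = 1/1.07·[0.5400·1.8056 + 0.4600·9.0000] = 4.7804; exercise value = 5.0000 > continuation, so V_0 = 5.0000 (exercise)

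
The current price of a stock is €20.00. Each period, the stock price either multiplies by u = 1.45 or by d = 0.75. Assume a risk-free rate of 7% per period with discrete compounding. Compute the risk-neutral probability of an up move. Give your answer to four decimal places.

p = 0.4571

Risk-neutral probability p = (1 + 0.07 − 0.75)/(1.45 − 0.75) = 0.3200/0.7000 = 0.4571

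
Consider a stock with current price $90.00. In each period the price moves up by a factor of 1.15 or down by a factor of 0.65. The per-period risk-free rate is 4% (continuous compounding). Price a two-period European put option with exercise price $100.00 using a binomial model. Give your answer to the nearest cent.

Risk-neutral probability p = (e^0.04 − 0.65)/(1.15 − 0.65) = 0.3908/0.5000 = 0.7816
Terminal stock prices: S_uu = 119, S_ud = 67.27, S_dd = 38.03
Terminal payoffs (K − S): max(-19.02, 0) = 0, max(32.73, 0) = 32.73, max(61.97, 0) = 61.97
Node u (S = 103.5): V_u = e^(−0.04)·[0.7816·0.0000 + 0.2184·32.7250] = 6.8662
Node d (S = 58.5): V_d = e^(−0.04)·[0.7816·32.7250 + 0.2184·61.9750] = 37.5789
Node 0 (S = 90): V_0 = e^(−0.04)·[0.7816·6.8662 + 0.2184·37.5789] = 13.0410

$13.04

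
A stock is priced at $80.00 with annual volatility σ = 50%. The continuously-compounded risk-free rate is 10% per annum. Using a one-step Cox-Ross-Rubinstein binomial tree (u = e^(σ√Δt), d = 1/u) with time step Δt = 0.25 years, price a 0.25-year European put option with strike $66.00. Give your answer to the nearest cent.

CRR parameters: u = e^(σ√Δt) = e^(0.5·√0.25) = 1.2840, d = 1/u = 0.7788
Per-period rate: rΔt = 0.1·0.25 = 0.025, so R = e^0.025 = 1.0253
Risk-neutral probability p = (e^0.025 − 0.7788)/(1.2840 − 0.7788) = 0.2465/0.5052 = 0.4879
Terminal stock prices: S_u = 102.7, S_d = 62.3
Terminal payoffs (K − S): max(-36.72, 0) = 0, max(3.696, 0) = 3.696
Node 0 (S = 80): V_0 = e^(−0.025)·[0.4879·0.0000 + 0.5121·3.6959] = 1.8459

$1.85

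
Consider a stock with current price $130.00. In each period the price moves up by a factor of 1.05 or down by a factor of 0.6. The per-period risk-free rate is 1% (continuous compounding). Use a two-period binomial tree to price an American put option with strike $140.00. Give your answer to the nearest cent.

$10.06

Risk-neutral probability p = (e^0.01 − 0.6)/(1.05 − 0.6) = 0.4101/0.4500 = 0.9112
Terminal stock prices: S_uu = 143.3, S_ud = 81.9, S_dd = 46.8
Terminal payoffs (K − S): max(-3.325, 0) = 0, max(58.1, 0) = 58.1, max(93.2, 0) = 93.2
Node u (S = 136.5): continuation = e^(−0.01)·[0.9112·0.0000 + 0.0888·58.1000] = 5.1066; exercise value = 3.5000 ≤ continuation, so V_u = 5.1066
Node d (S = 78): continuation = e^(−0.01)·[0.9112·58.1000 + 0.0888·93.2000] = 60.6070; exercise value = 62.0000 > continuation, so V_d = 62.0000 (exercise)
Node 0 (S = 130): continuation = e^(−0.01)·[0.9112·5.1066 + 0.0888·62.0000] = 10.0564; exercise value = 10.0000 ≤ continuation, so V_0 = 10.0564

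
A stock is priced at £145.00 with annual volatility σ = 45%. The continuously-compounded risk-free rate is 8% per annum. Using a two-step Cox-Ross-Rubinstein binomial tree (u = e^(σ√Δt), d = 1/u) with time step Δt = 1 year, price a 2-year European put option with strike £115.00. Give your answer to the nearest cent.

£12.97

CRR parameters: u = e^(σ√Δt) = e^(0.45·√1) = 1.5683, d = 1/u = 0.6376
Per-period rate: rΔt = 0.08·1 = 0.08, so R = e^0.08 = 1.0833
Risk-neutral probability p = (e^0.08 − 0.6376)/(1.5683 − 0.6376) = 0.4457/0.9307 = 0.4789
Terminal stock prices: S_uu = 356.6, S_ud = 145, S_dd = 58.95
Terminal payoffs (K − S): max(-241.6, 0) = 0, max(-30, 0) = 0, max(56.05, 0) = 56.05
Node u (S = 227.4): V_u = e^(−0.08)·[0.4789·0.0000 + 0.5211·0.0000] = 0.0000
Node d (S = 92.46): V_d = e^(−0.08)·[0.4789·0.0000 + 0.5211·56.0474] = 26.9634
Node 0 (S = 145): V_0 = e^(−0.08)·[0.4789·0.0000 + 0.5211·26.9634] = 12.9716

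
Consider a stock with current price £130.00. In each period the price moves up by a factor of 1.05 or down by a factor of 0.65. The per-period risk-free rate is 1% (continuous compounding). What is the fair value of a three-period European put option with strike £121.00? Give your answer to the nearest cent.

£8.30

Risk-neutral probability p = (e^0.01 − 0.65)/(1.05 − 0.65) = 0.3601/0.4000 = 0.9001
Terminal stock prices: S_uuu = 150.5, S_uud = 93.16, S_udd = 57.67, S_ddd = 35.7
Terminal payoffs (K − S): max(-29.49, 0) = 0, max(27.84, 0) = 27.84, max(63.33, 0) = 63.33, max(85.3, 0) = 85.3
Node uu (S = 143.3): V_uu = e^(−0.01)·[0.9001·0.0000 + 0.0999·27.8387] = 2.7527
Node ud (S = 88.73): V_ud = e^(−0.01)·[0.9001·27.8387 + 0.0999·63.3287] = 31.0710
Node dd (S = 54.93): V_dd = e^(−0.01)·[0.9001·63.3287 + 0.0999·85.2987] = 64.8710
Node u (S = 136.5): V_u = e^(−0.01)·[0.9001·2.7527 + 0.0999·31.0710] = 5.5255
Node d (S = 84.5): V_d = e^(−0.01)·[0.9001·31.0710 + 0.0999·64.8710] = 34.1040
Node 0 (S = 130): V_0 = e^(−0.01)·[0.9001·5.5255 + 0.0999·34.1040] = 8.2964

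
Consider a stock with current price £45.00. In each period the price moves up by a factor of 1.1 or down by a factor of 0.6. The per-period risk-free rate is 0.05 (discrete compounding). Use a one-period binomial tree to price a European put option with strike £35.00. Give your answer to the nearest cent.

£0.76

Risk-neutral probability p = (1 + 0.05 − 0.6)/(1.1 − 0.6) = 0.4500/0.5000 = 0.9000
Terminal stock prices: S_u = 49.5, S_d = 27
Terminal payoffs (K − S): max(-14.5, 0) = 0, max(8, 0) = 8
Node 0 (S = 45): V_0 = 1/1.05·[0.9000·0.0000 + 0.1000·8.0000] = 0.7619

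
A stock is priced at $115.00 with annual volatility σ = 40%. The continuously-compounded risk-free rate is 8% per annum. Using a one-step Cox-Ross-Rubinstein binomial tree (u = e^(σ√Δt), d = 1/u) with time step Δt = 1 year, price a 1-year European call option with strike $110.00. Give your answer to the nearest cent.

CRR parameters: u = e^(σ√Δt) = e^(0.4·√1) = 1.4918, d = 1/u = 0.6703
Per-period rate: rΔt = 0.08·1 = 0.08, so R = e^0.08 = 1.0833
Risk-neutral probability p = (e^0.08 − 0.6703)/(1.4918 − 0.6703) = 0.4130/0.8215 = 0.5027
Terminal stock prices: S_u = 171.6, S_d = 77.09
Terminal payoffs (S − K): max(61.56, 0) = 61.56, max(-32.91, 0) = 0
Node 0 (S = 115): V_0 = e^(−0.08)·[0.5027·61.5598 + 0.4973·0.0000] = 28.5666

$28.57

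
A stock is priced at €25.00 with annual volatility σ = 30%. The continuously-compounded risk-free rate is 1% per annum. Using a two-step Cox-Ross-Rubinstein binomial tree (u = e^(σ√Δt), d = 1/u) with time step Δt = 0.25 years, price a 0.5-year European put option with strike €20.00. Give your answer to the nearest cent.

€0.41

CRR parameters: u = e^(σ√Δt) = e^(0.3·√0.25) = 1.1618, d = 1/u = 0.8607
Per-period rate: rΔt = 0.01·0.25 = 0.0025, so R = e^0.0025 = 1.0025
Risk-neutral probability p = (e^0.0025 − 0.8607)/(1.1618 − 0.8607) = 0.1418/0.3011 = 0.4709
Terminal stock prices: S_uu = 33.75, S_ud = 25, S_dd = 18.52
Terminal payoffs (K − S): max(-13.75, 0) = 0, max(-5, 0) = 0, max(1.48, 0) = 1.48
Node u (S = 29.05): V_u = e^(−0.0025)·[0.4709·0.0000 + 0.5291·0.0000] = 0.0000
Node d (S = 21.52): V_d = e^(−0.0025)·[0.4709·0.0000 + 0.5291·1.4795] = 0.7809
Node 0 (S = 25): V_0 = e^(−0.0025)·[0.4709·0.0000 + 0.5291·0.7809] = 0.4122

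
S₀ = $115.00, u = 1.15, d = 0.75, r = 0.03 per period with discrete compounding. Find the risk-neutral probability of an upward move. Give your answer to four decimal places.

p = 0.7000

Risk-neutral probability p = (1 + 0.03 − 0.75)/(1.15 − 0.75) = 0.2800/0.4000 = 0.7000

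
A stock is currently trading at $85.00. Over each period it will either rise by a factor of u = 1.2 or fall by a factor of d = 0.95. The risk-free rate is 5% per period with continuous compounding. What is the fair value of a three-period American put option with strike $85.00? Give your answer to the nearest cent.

Risk-neutral probability p = (e^0.05 − 0.95)/(1.2 − 0.95) = 0.1013/0.2500 = 0.4051
Terminal stock prices: S_uuu = 146.9, S_uud = 116.3, S_udd = 92.05, S_ddd = 72.88
Terminal payoffs (K − S): max(-61.88, 0) = 0, max(-31.28, 0) = 0, max(-7.055, 0) = 0, max(12.12, 0) = 12.12
Node uu (S = 122.4): continuation = e^(−0.05)·[0.4051·0.0000 + 0.5949·0.0000] = 0.0000; exercise value = 0.0000 ≤ continuation, so V_uu = 0.0000
Node ud (S = 96.9): continuation = e^(−0.05)·[0.4051·0.0000 + 0.5949·0.0000] = 0.0000; exercise value = 0.0000 ≤ continuation, so V_ud = 0.0000
Node dd (S = 76.71): continuation = e^(−0.05)·[0.4051·0.0000 + 0.5949·12.1231] = 6.8605; exercise value = 8.2875 > continuation, so V_dd = 8.2875 (exercise)
Node u (S = 102): continuation = e^(−0.05)·[0.4051·0.0000 + 0.5949·0.0000] = 0.0000; exercise value = 0.0000 ≤ continuation, so V_u = 0.0000
Node d (S = 80.75): continuation = e^(−0.05)·[0.4051·0.0000 + 0.5949·8.2875] = 4.6899; exercise value = 4.2500 ≤ continuation, so V_d = 4.6899
Node 0 (S = 85): continuation = e^(−0.05)·[0.4051·0.0000 + 0.5949·4.6899] = 2.6540; exercise value = 0.0000 ≤ continuation, so V_0 = 2.6540

$2.65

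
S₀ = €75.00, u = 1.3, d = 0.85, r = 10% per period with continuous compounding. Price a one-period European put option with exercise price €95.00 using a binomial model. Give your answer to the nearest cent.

Risk-neutral probability p = (e^0.1 − 0.85)/(1.3 − 0.85) = 0.2552/0.4500 = 0.5670
Terminal stock prices: S_u = 97.5, S_d = 63.75
Terminal payoffs (K − S): max(-2.5, 0) = 0, max(31.25, 0) = 31.25
Node 0 (S = 75): V_0 = e^(−0.1)·[0.5670·0.0000 + 0.4330·31.2500] = 12.2423

€12.24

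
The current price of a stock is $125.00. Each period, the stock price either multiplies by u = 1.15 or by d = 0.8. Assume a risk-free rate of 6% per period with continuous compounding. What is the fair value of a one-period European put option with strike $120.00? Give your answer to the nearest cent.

Risk-neutral probability p = (e^0.06 − 0.8)/(1.15 − 0.8) = 0.2618/0.3500 = 0.7481
Terminal stock prices: S_u = 143.8, S_d = 100
Terminal payoffs (K − S): max(-23.75, 0) = 0, max(20, 0) = 20
Node 0 (S = 125): V_0 = e^(−0.06)·[0.7481·0.0000 + 0.2519·20.0000] = 4.7445

$4.74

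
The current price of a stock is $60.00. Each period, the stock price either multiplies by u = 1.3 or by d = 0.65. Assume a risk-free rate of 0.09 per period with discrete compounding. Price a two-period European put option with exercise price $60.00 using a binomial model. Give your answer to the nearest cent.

Risk-neutral probability p = (1 + 0.09 − 0.65)/(1.3 − 0.65) = 0.4400/0.6500 = 0.6769
Terminal stock prices: S_uu = 101.4, S_ud = 50.7, S_dd = 25.35
Terminal payoffs (K − S): max(-41.4, 0) = 0, max(9.3, 0) = 9.3, max(34.65, 0) = 34.65
Node u (S = 78): V_u = 1/1.09·[0.6769·0.0000 + 0.3231·9.3000] = 2.7565
Node d (S = 39): V_d = 1/1.09·[0.6769·9.3000 + 0.3231·34.6500] = 16.0459
Node 0 (S = 60): V_0 = 1/1.09·[0.6769·2.7565 + 0.3231·16.0459] = 6.4679

$6.47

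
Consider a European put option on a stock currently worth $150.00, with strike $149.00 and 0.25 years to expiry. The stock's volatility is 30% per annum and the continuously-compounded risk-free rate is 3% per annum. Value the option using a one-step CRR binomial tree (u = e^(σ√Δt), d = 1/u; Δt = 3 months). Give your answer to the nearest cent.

$10.12

CRR parameters: u = e^(σ√Δt) = e^(0.3·√0.25) = 1.1618, d = 1/u = 0.8607
Per-period rate: rΔt = 0.03·0.25 = 0.0075, so R = e^0.0075 = 1.0075
Risk-neutral probability p = (e^0.0075 − 0.8607)/(1.1618 − 0.8607) = 0.1468/0.3011 = 0.4876
Terminal stock prices: S_u = 174.3, S_d = 129.1
Terminal payoffs (K − S): max(-25.28, 0) = 0, max(19.89, 0) = 19.89
Node 0 (S = 150): V_0 = e^(−0.0075)·[0.4876·0.0000 + 0.5124·19.8938] = 10.1180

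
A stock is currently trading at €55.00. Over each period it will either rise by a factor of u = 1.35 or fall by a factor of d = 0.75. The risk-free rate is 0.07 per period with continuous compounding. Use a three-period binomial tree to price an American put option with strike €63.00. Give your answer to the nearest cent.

€11.36

Risk-neutral probability p = (e^0.07 − 0.75)/(1.35 − 0.75) = 0.3225/0.6000 = 0.5375
Terminal stock prices: S_uuu = 135.3, S_uud = 75.18, S_udd = 41.77, S_ddd = 23.2
Terminal payoffs (K − S): max(-72.32, 0) = 0, max(-12.18, 0) = 0, max(21.23, 0) = 21.23, max(39.8, 0) = 39.8
Node uu (S = 100.2): continuation = e^(−0.07)·[0.5375·0.0000 + 0.4625·0.0000] = 0.0000; exercise value = 0.0000 ≤ continuation, so V_uu = 0.0000
Node ud (S = 55.69): continuation = e^(−0.07)·[0.5375·0.0000 + 0.4625·21.2344] = 9.1567; exercise value = 7.3125 ≤ continuation, so V_ud = 9.1567
Node dd (S = 30.94): continuation = e^(−0.07)·[0.5375·21.2344 + 0.4625·39.7969] = 27.8033; exercise value = 32.0625 > continuation, so V_dd = 32.0625 (exercise)
Node u (S = 74.25): continuation = e^(−0.07)·[0.5375·0.0000 + 0.4625·9.1567] = 3.9485; exercise value = 0.0000 ≤ continuation, so V_u = 3.9485
Node d (S = 41.25): continuation = e^(−0.07)·[0.5375·9.1567 + 0.4625·32.0625] = 18.4151; exercise value = 21.7500 > continuation, so V_d = 21.7500 (exercise)
Node 0 (S = 55): continuation = e^(−0.07)·[0.5375·3.9485 + 0.4625·21.7500] = 11.3579; exercise value = 8.0000 ≤ continuation, so V_0 = 11.3579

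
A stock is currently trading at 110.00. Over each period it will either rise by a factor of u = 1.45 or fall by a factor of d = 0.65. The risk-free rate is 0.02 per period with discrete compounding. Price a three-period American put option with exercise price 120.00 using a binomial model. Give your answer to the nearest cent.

Risk-neutral probability p = (1 + 0.02 − 0.65)/(1.45 − 0.65) = 0.3700/0.8000 = 0.4625
Terminal stock prices: S_uuu = 335.3, S_uud = 150.3, S_udd = 67.39, S_ddd = 30.21
Terminal payoffs (K − S): max(-215.3, 0) = 0, max(-30.33, 0) = 0, max(52.61, 0) = 52.61, max(89.79, 0) = 89.79
Node uu (S = 231.3): continuation = 1/1.02·[0.4625·0.0000 + 0.5375·0.0000] = 0.0000; exercise value = 0.0000 ≤ continuation, so V_uu = 0.0000
Node ud (S = 103.7): continuation = 1/1.02·[0.4625·0.0000 + 0.5375·52.6112] = 27.7241; exercise value = 16.3250 ≤ continuation, so V_ud = 27.7241
Node dd (S = 46.48): continuation = 1/1.02·[0.4625·52.6112 + 0.5375·89.7912] = 71.1721; exercise value = 73.5250 > continuation, so V_dd = 73.5250 (exercise)
Node u (S = 159.5): continuation = 1/1.02·[0.4625·0.0000 + 0.5375·27.7241] = 14.6095; exercise value = 0.0000 ≤ continuation, so V_u = 14.6095
Node d (S = 71.5): continuation = 1/1.02·[0.4625·27.7241 + 0.5375·73.5250] = 51.3158; exercise value = 48.5000 ≤ continuation, so V_d = 51.3158
Node 0 (S = 110): continuation = 1/1.02·[0.4625·14.6095 + 0.5375·51.3158] = 33.6658; exercise value = 10.0000 ≤ continuation, so V_0 = 33.6658

33.67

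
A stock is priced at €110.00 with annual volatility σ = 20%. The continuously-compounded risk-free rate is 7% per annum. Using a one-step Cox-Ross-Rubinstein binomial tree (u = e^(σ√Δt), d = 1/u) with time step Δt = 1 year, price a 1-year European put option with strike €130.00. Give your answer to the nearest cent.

CRR parameters: u = e^(σ√Δt) = e^(0.2·√1) = 1.2214, d = 1/u = 0.8187
Per-period rate: rΔt = 0.07·1 = 0.07, so R = e^0.07 = 1.0725
Risk-neutral probability p = (e^0.07 − 0.8187)/(1.2214 − 0.8187) = 0.2538/0.4027 = 0.6302
Terminal stock prices: S_u = 134.4, S_d = 90.06
Terminal payoffs (K − S): max(-4.354, 0) = 0, max(39.94, 0) = 39.94
Node 0 (S = 110): V_0 = e^(−0.07)·[0.6302·0.0000 + 0.3698·39.9396] = 13.7699

€13.77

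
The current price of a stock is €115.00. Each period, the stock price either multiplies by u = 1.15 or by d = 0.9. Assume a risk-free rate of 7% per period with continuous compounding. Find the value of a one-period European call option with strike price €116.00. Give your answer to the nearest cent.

Risk-neutral probability p = (e^0.07 − 0.9)/(1.15 − 0.9) = 0.1725/0.2500 = 0.6900
Terminal stock prices: S_u = 132.2, S_d = 103.5
Terminal payoffs (S − K): max(16.25, 0) = 16.25, max(-12.5, 0) = 0
Node 0 (S = 115): V_0 = e^(−0.07)·[0.6900·16.2500 + 0.3100·0.0000] = 10.4550

€10.45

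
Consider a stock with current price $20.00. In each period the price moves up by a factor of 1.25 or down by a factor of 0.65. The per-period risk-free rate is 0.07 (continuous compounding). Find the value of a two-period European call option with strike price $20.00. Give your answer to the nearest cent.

Risk-neutral probability p = (e^0.07 − 0.65)/(1.25 − 0.65) = 0.4225/0.6000 = 0.7042
Terminal stock prices: S_uu = 31.25, S_ud = 16.25, S_dd = 8.45
Terminal payoffs (S − K): max(11.25, 0) = 11.25, max(-3.75, 0) = 0, max(-11.55, 0) = 0
Node u (S = 25): V_u = e^(−0.07)·[0.7042·11.2500 + 0.2958·0.0000] = 7.3865
Node d (S = 13): V_d = e^(−0.07)·[0.7042·0.0000 + 0.2958·0.0000] = 0.0000
Node 0 (S = 20): V_0 = e^(−0.07)·[0.7042·7.3865 + 0.2958·0.0000] = 4.8497

$4.85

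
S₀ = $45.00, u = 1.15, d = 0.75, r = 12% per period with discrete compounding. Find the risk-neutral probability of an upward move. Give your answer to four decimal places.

p = 0.9250

Risk-neutral probability p = (1 + 0.12 − 0.75)/(1.15 − 0.75) = 0.3700/0.4000 = 0.9250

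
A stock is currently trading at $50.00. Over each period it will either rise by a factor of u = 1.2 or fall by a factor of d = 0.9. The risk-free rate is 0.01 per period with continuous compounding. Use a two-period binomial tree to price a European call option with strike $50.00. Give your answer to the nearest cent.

$4.72

Risk-neutral probability p = (e^0.01 − 0.9)/(1.2 − 0.9) = 0.1101/0.3000 = 0.3668
Terminal stock prices: S_uu = 72, S_ud = 54, S_dd = 40.5
Terminal payoffs (S − K): max(22, 0) = 22, max(4, 0) = 4, max(-9.5, 0) = 0
Node u (S = 60): V_u = e^(−0.01)·[0.3668·22.0000 + 0.6332·4.0000] = 10.4975
Node d (S = 45): V_d = e^(−0.01)·[0.3668·4.0000 + 0.6332·0.0000] = 1.4527
Node 0 (S = 50): V_0 = e^(−0.01)·[0.3668·10.4975 + 0.6332·1.4527] = 4.7232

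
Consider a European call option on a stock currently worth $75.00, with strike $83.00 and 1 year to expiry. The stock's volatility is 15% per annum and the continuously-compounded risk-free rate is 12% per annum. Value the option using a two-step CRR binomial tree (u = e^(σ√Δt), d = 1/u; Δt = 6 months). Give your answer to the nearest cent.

$5.04

CRR parameters: u = e^(σ√Δt) = e^(0.15·√0.5) = 1.1119, d = 1/u = 0.8994
Per-period rate: rΔt = 0.12·0.5 = 0.06, so R = e^0.06 = 1.0618
Risk-neutral probability p = (e^0.06 − 0.8994)/(1.1119 − 0.8994) = 0.1625/0.2125 = 0.7645
Terminal stock prices: S_uu = 92.72, S_ud = 75, S_dd = 60.66
Terminal payoffs (S − K): max(9.723, 0) = 9.723, max(-8, 0) = 0, max(-22.34, 0) = 0
Node u (S = 83.39): V_u = e^(−0.06)·[0.7645·9.7233 + 0.2355·0.0000] = 7.0003
Node d (S = 67.45): V_d = e^(−0.06)·[0.7645·0.0000 + 0.2355·0.0000] = 0.0000
Node 0 (S = 75): V_0 = e^(−0.06)·[0.7645·7.0003 + 0.2355·0.0000] = 5.0398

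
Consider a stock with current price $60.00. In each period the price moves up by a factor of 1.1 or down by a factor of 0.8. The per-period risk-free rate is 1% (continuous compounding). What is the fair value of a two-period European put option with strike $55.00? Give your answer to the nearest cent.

$2.37

Risk-neutral probability p = (e^0.01 − 0.8)/(1.1 − 0.8) = 0.2101/0.3000 = 0.7002
Terminal stock prices: S_uu = 72.6, S_ud = 52.8, S_dd = 38.4
Terminal payoffs (K − S): max(-17.6, 0) = 0, max(2.2, 0) = 2.2, max(16.6, 0) = 16.6
Node u (S = 66): V_u = e^(−0.01)·[0.7002·0.0000 + 0.2998·2.2000] = 0.6531
Node d (S = 48): V_d = e^(−0.01)·[0.7002·2.2000 + 0.2998·16.6000] = 6.4527
Node 0 (S = 60): V_0 = e^(−0.01)·[0.7002·0.6531 + 0.2998·6.4527] = 2.3682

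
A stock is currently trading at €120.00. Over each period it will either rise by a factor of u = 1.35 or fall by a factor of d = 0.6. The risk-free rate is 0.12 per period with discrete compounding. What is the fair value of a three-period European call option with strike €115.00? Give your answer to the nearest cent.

€47.87

Risk-neutral probability p = (1 + 0.12 − 0.6)/(1.35 − 0.6) = 0.5200/0.7500 = 0.6933
Terminal stock prices: S_uuu = 295.2, S_uud = 131.2, S_udd = 58.32, S_ddd = 25.92
Terminal payoffs (S − K): max(180.2, 0) = 180.2, max(16.22, 0) = 16.22, max(-56.68, 0) = 0, max(-89.08, 0) = 0
Node uu (S = 218.7): V_uu = 1/1.12·[0.6933·180.2450 + 0.3067·16.2200] = 116.0214
Node ud (S = 97.2): V_ud = 1/1.12·[0.6933·16.2200 + 0.3067·0.0000] = 10.0410
Node dd (S = 43.2): V_dd = 1/1.12·[0.6933·0.0000 + 0.3067·0.0000] = 0.0000
Node u (S = 162): V_u = 1/1.12·[0.6933·116.0214 + 0.3067·10.0410] = 74.5721
Node d (S = 72): V_d = 1/1.12·[0.6933·10.0410 + 0.3067·0.0000] = 6.2158
Node 0 (S = 120): V_0 = 1/1.12·[0.6933·74.5721 + 0.3067·6.2158] = 47.8656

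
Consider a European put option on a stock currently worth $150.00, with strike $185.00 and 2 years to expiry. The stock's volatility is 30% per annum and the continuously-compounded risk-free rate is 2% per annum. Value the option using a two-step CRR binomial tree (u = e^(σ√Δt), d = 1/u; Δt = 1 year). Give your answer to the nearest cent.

CRR parameters: u = e^(σ√Δt) = e^(0.3·√1) = 1.3499, d = 1/u = 0.7408
Per-period rate: rΔt = 0.02·1 = 0.02, so R = e^0.02 = 1.0202
Risk-neutral probability p = (e^0.02 − 0.7408)/(1.3499 − 0.7408) = 0.2794/0.6090 = 0.4587
Terminal stock prices: S_uu = 273.3, S_ud = 150, S_dd = 82.32
Terminal payoffs (K − S): max(-88.32, 0) = 0, max(35, 0) = 35, max(102.7, 0) = 102.7
Node u (S = 202.5): V_u = e^(−0.02)·[0.4587·0.0000 + 0.5413·35.0000] = 18.5694
Node d (S = 111.1): V_d = e^(−0.02)·[0.4587·35.0000 + 0.5413·102.6783] = 70.2140
Node 0 (S = 150): V_0 = e^(−0.02)·[0.4587·18.5694 + 0.5413·70.2140] = 45.6021

$45.60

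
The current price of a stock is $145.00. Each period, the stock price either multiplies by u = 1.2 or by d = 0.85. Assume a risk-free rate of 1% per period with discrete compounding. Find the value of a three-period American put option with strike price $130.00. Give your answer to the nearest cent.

Risk-neutral probability p = (1 + 0.01 − 0.85)/(1.2 − 0.85) = 0.1600/0.3500 = 0.4571
Terminal stock prices: S_uuu = 250.6, S_uud = 177.5, S_udd = 125.7, S_ddd = 89.05
Terminal payoffs (K − S): max(-120.6, 0) = 0, max(-47.48, 0) = 0, max(4.285, 0) = 4.285, max(40.95, 0) = 40.95
Node uu (S = 208.8): continuation = 1/1.01·[0.4571·0.0000 + 0.5429·0.0000] = 0.0000; exercise value = 0.0000 ≤ continuation, so V_uu = 0.0000
Node ud (S = 147.9): continuation = 1/1.01·[0.4571·0.0000 + 0.5429·4.2850] = 2.3031; exercise value = 0.0000 ≤ continuation, so V_ud = 2.3031
Node dd (S = 104.8): continuation = 1/1.01·[0.4571·4.2850 + 0.5429·40.9519] = 23.9504; exercise value = 25.2375 > continuation, so V_dd = 25.2375 (exercise)
Node u (S = 174): continuation = 1/1.01·[0.4571·0.0000 + 0.5429·2.3031] = 1.2379; exercise value = 0.0000 ≤ continuation, so V_u = 1.2379
Node d (S = 123.2): continuation = 1/1.01·[0.4571·2.3031 + 0.5429·25.2375] = 14.6071; exercise value = 6.7500 ≤ continuation, so V_d = 14.6071
Node 0 (S = 145): continuation = 1/1.01·[0.4571·1.2379 + 0.5429·14.6071] = 8.4114; exercise value = 0.0000 ≤ continuation, so V_0 = 8.4114

$8.41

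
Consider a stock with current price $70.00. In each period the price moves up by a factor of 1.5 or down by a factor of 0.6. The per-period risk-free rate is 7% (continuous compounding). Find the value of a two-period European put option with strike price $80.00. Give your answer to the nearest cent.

$18.12

Risk-neutral probability p = (e^0.07 − 0.6)/(1.5 − 0.6) = 0.4725/0.9000 = 0.5250
Terminal stock prices: S_uu = 157.5, S_ud = 63, S_dd = 25.2
Terminal payoffs (K − S): max(-77.5, 0) = 0, max(17, 0) = 17, max(54.8, 0) = 54.8
Node u (S = 105): V_u = e^(−0.07)·[0.5250·0.0000 + 0.4750·17.0000] = 7.5289
Node d (S = 42): V_d = e^(−0.07)·[0.5250·17.0000 + 0.4750·54.8000] = 32.5915
Node 0 (S = 70): V_0 = e^(−0.07)·[0.5250·7.5289 + 0.4750·32.5915] = 18.1196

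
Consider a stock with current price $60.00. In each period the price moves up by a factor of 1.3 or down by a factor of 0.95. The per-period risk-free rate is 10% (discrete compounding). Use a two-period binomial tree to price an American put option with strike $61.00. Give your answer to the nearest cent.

$2.08

Risk-neutral probability p = (1 + 0.1 − 0.95)/(1.3 − 0.95) = 0.1500/0.3500 = 0.4286
Terminal stock prices: S_uu = 101.4, S_ud = 74.1, S_dd = 54.15
Terminal payoffs (K − S): max(-40.4, 0) = 0, max(-13.1, 0) = 0, max(6.85, 0) = 6.85
Node u (S = 78): continuation = 1/1.1·[0.4286·0.0000 + 0.5714·0.0000] = 0.0000; exercise value = 0.0000 ≤ continuation, so V_u = 0.0000
Node d (S = 57): continuation = 1/1.1·[0.4286·0.0000 + 0.5714·6.8500] = 3.5584; exercise value = 4.0000 > continuation, so V_d = 4.0000 (exercise)
Node 0 (S = 60): continuation = 1/1.1·[0.4286·0.0000 + 0.5714·4.0000] = 2.0779; exercise value = 1.0000 ≤ continuation, so V_0 = 2.0779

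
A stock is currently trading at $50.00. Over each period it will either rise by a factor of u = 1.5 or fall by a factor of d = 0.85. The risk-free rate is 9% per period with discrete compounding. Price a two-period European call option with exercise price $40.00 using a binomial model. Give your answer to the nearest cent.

$17.63

Risk-neutral probability p = (1 + 0.09 − 0.85)/(1.5 − 0.85) = 0.2400/0.6500 = 0.3692
Terminal stock prices: S_uu = 112.5, S_ud = 63.75, S_dd = 36.12
Terminal payoffs (S − K): max(72.5, 0) = 72.5, max(23.75, 0) = 23.75, max(-3.875, 0) = 0
Node u (S = 75): V_u = 1/1.09·[0.3692·72.5000 + 0.6308·23.7500] = 38.3028
Node d (S = 42.5): V_d = 1/1.09·[0.3692·23.7500 + 0.6308·0.0000] = 8.0452
Node 0 (S = 50): V_0 = 1/1.09·[0.3692·38.3028 + 0.6308·8.0452] = 17.6305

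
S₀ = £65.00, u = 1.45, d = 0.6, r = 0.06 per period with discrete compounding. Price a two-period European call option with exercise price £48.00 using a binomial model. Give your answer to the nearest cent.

£26.89

Risk-neutral probability p = (1 + 0.06 − 0.6)/(1.45 − 0.6) = 0.4600/0.8500 = 0.5412
Terminal stock prices: S_uu = 136.7, S_ud = 56.55, S_dd = 23.4
Terminal payoffs (S − K): max(88.66, 0) = 88.66, max(8.55, 0) = 8.55, max(-24.6, 0) = 0
Node u (S = 94.25): V_u = 1/1.06·[0.5412·88.6625 + 0.4588·8.5500] = 48.9670
Node d (S = 39): V_d = 1/1.06·[0.5412·8.5500 + 0.4588·0.0000] = 4.3651
Node 0 (S = 65): V_0 = 1/1.06·[0.5412·48.9670 + 0.4588·4.3651] = 26.8893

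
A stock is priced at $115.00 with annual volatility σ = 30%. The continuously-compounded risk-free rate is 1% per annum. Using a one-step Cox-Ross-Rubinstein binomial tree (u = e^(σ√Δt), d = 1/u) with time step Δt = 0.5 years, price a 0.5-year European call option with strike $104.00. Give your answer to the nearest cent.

CRR parameters: u = e^(σ√Δt) = e^(0.3·√0.5) = 1.2363, d = 1/u = 0.8089
Per-period rate: rΔt = 0.01·0.5 = 0.005, so R = e^0.005 = 1.0050
Risk-neutral probability p = (e^0.005 − 0.8089)/(1.2363 − 0.8089) = 0.1962/0.4275 = 0.4589
Terminal stock prices: S_u = 142.2, S_d = 93.02
Terminal payoffs (S − K): max(38.18, 0) = 38.18, max(-10.98, 0) = 0
Node 0 (S = 115): V_0 = e^(−0.005)·[0.4589·38.1758 + 0.5411·0.0000] = 17.4312

$17.43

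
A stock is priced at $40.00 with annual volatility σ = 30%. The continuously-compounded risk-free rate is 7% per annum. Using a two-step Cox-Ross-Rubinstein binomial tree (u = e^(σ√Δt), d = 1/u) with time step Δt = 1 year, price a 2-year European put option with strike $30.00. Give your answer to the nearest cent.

$1.45

CRR parameters: u = e^(σ√Δt) = e^(0.3·√1) = 1.3499, d = 1/u = 0.7408
Per-period rate: rΔt = 0.07·1 = 0.07, so R = e^0.07 = 1.0725
Risk-neutral probability p = (e^0.07 − 0.7408)/(1.3499 − 0.7408) = 0.3317/0.6090 = 0.5446
Terminal stock prices: S_uu = 72.88, S_ud = 40, S_dd = 21.95
Terminal payoffs (K − S): max(-42.88, 0) = 0, max(-10, 0) = 0, max(8.048, 0) = 8.048
Node u (S = 53.99): V_u = e^(−0.07)·[0.5446·0.0000 + 0.4554·0.0000] = 0.0000
Node d (S = 29.63): V_d = e^(−0.07)·[0.5446·0.0000 + 0.4554·8.0475] = 3.4170
Node 0 (S = 40): V_0 = e^(−0.07)·[0.5446·0.0000 + 0.4554·3.4170] = 1.4509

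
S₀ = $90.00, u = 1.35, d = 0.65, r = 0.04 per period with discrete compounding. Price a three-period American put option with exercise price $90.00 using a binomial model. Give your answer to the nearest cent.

$17.17

Risk-neutral probability p = (1 + 0.04 − 0.65)/(1.35 − 0.65) = 0.3900/0.7000 = 0.5571
Terminal stock prices: S_uuu = 221.4, S_uud = 106.6, S_udd = 51.33, S_ddd = 24.72
Terminal payoffs (K − S): max(-131.4, 0) = 0, max(-16.62, 0) = 0, max(38.67, 0) = 38.67, max(65.28, 0) = 65.28
Node uu (S = 164): continuation = 1/1.04·[0.5571·0.0000 + 0.4429·0.0000] = 0.0000; exercise value = 0.0000 ≤ continuation, so V_uu = 0.0000
Node ud (S = 78.98): continuation = 1/1.04·[0.5571·0.0000 + 0.4429·38.6662] = 16.4650; exercise value = 11.0250 ≤ continuation, so V_ud = 16.4650
Node dd (S = 38.03): continuation = 1/1.04·[0.5571·38.6662 + 0.4429·65.2837] = 48.5135; exercise value = 51.9750 > continuation, so V_dd = 51.9750 (exercise)
Node u (S = 121.5): continuation = 1/1.04·[0.5571·0.0000 + 0.4429·16.4650] = 7.0112; exercise value = 0.0000 ≤ continuation, so V_u = 7.0112
Node d (S = 58.5): continuation = 1/1.04·[0.5571·16.4650 + 0.4429·51.9750] = 30.9528; exercise value = 31.5000 > continuation, so V_d = 31.5000 (exercise)
Node 0 (S = 90): continuation = 1/1.04·[0.5571·7.0112 + 0.4429·31.5000] = 17.1695; exercise value = 0.0000 ≤ continuation, so V_0 = 17.1695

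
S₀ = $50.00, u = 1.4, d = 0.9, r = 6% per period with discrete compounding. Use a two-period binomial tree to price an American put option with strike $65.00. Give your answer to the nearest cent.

$15.00

Risk-neutral probability p = (1 + 0.06 − 0.9)/(1.4 − 0.9) = 0.1600/0.5000 = 0.3200
Terminal stock prices: S_uu = 98, S_ud = 63, S_dd = 40.5
Terminal payoffs (K − S): max(-33, 0) = 0, max(2, 0) = 2, max(24.5, 0) = 24.5
Node u (S = 70): continuation = 1/1.06·[0.3200·0.0000 + 0.6800·2.0000] = 1.2830; exercise value = 0.0000 ≤ continuation, so V_u = 1.2830
Node d (S = 45): continuation = 1/1.06·[0.3200·2.0000 + 0.6800·24.5000] = 16.3208; exercise value = 20.0000 > continuation, so V_d = 20.0000 (exercise)
Node 0 (S = 50): continuation = 1/1.06·[0.3200·1.2830 + 0.6800·20.0000] = 13.2175; exercise value = 15.0000 > continuation, so V_0 = 15.0000 (exercise)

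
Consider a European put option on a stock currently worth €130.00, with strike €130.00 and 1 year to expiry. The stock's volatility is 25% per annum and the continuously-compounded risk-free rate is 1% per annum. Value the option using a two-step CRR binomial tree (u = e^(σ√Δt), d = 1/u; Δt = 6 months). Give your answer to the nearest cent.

CRR parameters: u = e^(σ√Δt) = e^(0.25·√0.5) = 1.1934, d = 1/u = 0.8380
Per-period rate: rΔt = 0.01·0.5 = 0.005, so R = e^0.005 = 1.0050
Risk-neutral probability p = (e^0.005 − 0.8380)/(1.1934 − 0.8380) = 0.1670/0.3554 = 0.4700
Terminal stock prices: S_uu = 185.1, S_ud = 130, S_dd = 91.28
Terminal payoffs (K − S): max(-55.14, 0) = 0, max(0, 0) = 0, max(38.72, 0) = 38.72
Node u (S = 155.1): V_u = e^(−0.005)·[0.4700·0.0000 + 0.5300·0.0000] = 0.0000
Node d (S = 108.9): V_d = e^(−0.005)·[0.4700·0.0000 + 0.5300·38.7155] = 20.4159
Node 0 (S = 130): V_0 = e^(−0.005)·[0.4700·0.0000 + 0.5300·20.4159] = 10.7660

€10.77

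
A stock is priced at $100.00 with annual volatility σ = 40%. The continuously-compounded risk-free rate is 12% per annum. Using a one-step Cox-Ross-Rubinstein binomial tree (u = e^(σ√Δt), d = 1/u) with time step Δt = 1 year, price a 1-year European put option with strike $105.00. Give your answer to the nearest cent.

CRR parameters: u = e^(σ√Δt) = e^(0.4·√1) = 1.4918, d = 1/u = 0.6703
Per-period rate: rΔt = 0.12·1 = 0.12, so R = e^0.12 = 1.1275
Risk-neutral probability p = (e^0.12 − 0.6703)/(1.4918 − 0.6703) = 0.4572/0.8215 = 0.5565
Terminal stock prices: S_u = 149.2, S_d = 67.03
Terminal payoffs (K − S): max(-44.18, 0) = 0, max(37.97, 0) = 37.97
Node 0 (S = 100): V_0 = e^(−0.12)·[0.5565·0.0000 + 0.4435·37.9680] = 14.9343

$14.93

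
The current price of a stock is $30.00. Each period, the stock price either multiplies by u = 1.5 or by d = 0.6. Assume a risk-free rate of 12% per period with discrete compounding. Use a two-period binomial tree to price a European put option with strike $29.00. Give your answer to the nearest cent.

Risk-neutral probability p = (1 + 0.12 − 0.6)/(1.5 − 0.6) = 0.5200/0.9000 = 0.5778
Terminal stock prices: S_uu = 67.5, S_ud = 27, S_dd = 10.8
Terminal payoffs (K − S): max(-38.5, 0) = 0, max(2, 0) = 2, max(18.2, 0) = 18.2
Node u (S = 45): V_u = 1/1.12·[0.5778·0.0000 + 0.4222·2.0000] = 0.7540
Node d (S = 18): V_d = 1/1.12·[0.5778·2.0000 + 0.4222·18.2000] = 7.8929
Node 0 (S = 30): V_0 = 1/1.12·[0.5778·0.7540 + 0.4222·7.8929] = 3.3644

$3.36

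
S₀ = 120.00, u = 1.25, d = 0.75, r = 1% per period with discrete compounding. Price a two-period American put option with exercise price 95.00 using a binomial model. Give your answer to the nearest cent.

Risk-neutral probability p = (1 + 0.01 − 0.75)/(1.25 − 0.75) = 0.2600/0.5000 = 0.5200
Terminal stock prices: S_uu = 187.5, S_ud = 112.5, S_dd = 67.5
Terminal payoffs (K − S): max(-92.5, 0) = 0, max(-17.5, 0) = 0, max(27.5, 0) = 27.5
Node u (S = 150): continuation = 1/1.01·[0.5200·0.0000 + 0.4800·0.0000] = 0.0000; exercise value = 0.0000 ≤ continuation, so V_u = 0.0000
Node d (S = 90): continuation = 1/1.01·[0.5200·0.0000 + 0.4800·27.5000] = 13.0693; exercise value = 5.0000 ≤ continuation, so V_d = 13.0693
Node 0 (S = 120): continuation = 1/1.01·[0.5200·0.0000 + 0.4800·13.0693] = 6.2112; exercise value = 0.0000 ≤ continuation, so V_0 = 6.2112

6.21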